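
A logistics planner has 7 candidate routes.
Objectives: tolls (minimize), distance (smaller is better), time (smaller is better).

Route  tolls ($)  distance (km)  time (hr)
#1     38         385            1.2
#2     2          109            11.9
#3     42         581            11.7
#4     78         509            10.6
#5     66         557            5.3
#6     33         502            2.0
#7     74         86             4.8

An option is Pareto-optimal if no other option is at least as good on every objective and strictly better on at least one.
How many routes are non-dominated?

#1: not dominated (best time).
#2: not dominated (best tolls).
#3: dominated by #1 (tolls 38≤42, distance 385≤581, time 1.2≤11.7).
#4: dominated by #1 (tolls 38≤78, distance 385≤509, time 1.2≤10.6).
#5: dominated by #1 (tolls 38≤66, distance 385≤557, time 1.2≤5.3).
#6: not dominated.
#7: not dominated (best distance).
Pareto-optimal: #1, #2, #6, #7 → 4.

4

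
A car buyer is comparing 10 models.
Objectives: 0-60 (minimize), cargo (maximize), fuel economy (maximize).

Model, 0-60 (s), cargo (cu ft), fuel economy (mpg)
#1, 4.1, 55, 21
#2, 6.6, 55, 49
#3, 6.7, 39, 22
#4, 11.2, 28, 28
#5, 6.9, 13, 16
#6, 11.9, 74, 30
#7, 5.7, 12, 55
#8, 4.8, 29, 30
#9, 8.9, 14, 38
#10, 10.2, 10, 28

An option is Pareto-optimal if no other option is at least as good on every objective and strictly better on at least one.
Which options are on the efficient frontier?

#1, #2, #6, #7, #8

#1: not dominated (best 0-60).
#2: not dominated.
#3: dominated by #2 (0-60 6.6≤6.7, cargo 55≥39, fuel economy 49≥22).
#4: dominated by #2 (0-60 6.6≤11.2, cargo 55≥28, fuel economy 49≥28).
#5: dominated by #1 (0-60 4.1≤6.9, cargo 55≥13, fuel economy 21≥16).
#6: not dominated (best cargo).
#7: not dominated (best fuel economy).
#8: not dominated.
#9: dominated by #2 (0-60 6.6≤8.9, cargo 55≥14, fuel economy 49≥38).
#10: dominated by #2 (0-60 6.6≤10.2, cargo 55≥10, fuel economy 49≥28).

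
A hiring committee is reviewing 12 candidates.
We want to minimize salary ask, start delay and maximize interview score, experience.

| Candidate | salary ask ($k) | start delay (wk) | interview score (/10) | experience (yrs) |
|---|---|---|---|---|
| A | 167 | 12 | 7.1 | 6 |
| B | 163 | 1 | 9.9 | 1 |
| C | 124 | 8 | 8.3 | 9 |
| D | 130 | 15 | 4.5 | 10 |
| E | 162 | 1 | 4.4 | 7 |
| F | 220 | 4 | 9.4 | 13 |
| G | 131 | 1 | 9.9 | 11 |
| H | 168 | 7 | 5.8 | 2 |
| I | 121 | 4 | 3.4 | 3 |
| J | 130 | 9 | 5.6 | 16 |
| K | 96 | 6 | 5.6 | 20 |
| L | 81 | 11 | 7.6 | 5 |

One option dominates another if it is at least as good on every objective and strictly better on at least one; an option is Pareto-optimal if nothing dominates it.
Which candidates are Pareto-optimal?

C, F, G, I, K, L

A: dominated by C (salary ask 124≤167, start delay 8≤12, interview score 8.3≥7.1, experience 9≥6).
B: dominated by G (salary ask 131≤163, start delay 1≤1, interview score 9.9≥9.9, experience 11≥1).
C: not dominated.
D: dominated by J (salary ask 130≤130, start delay 9≤15, interview score 5.6≥4.5, experience 16≥10).
E: dominated by G (salary ask 131≤162, start delay 1≤1, interview score 9.9≥4.4, experience 11≥7).
F: not dominated.
G: not dominated.
H: dominated by G (salary ask 131≤168, start delay 1≤7, interview score 9.9≥5.8, experience 11≥2).
I: not dominated.
J: dominated by K (salary ask 96≤130, start delay 6≤9, interview score 5.6≥5.6, experience 20≥16).
K: not dominated (best experience).
L: not dominated (best salary ask).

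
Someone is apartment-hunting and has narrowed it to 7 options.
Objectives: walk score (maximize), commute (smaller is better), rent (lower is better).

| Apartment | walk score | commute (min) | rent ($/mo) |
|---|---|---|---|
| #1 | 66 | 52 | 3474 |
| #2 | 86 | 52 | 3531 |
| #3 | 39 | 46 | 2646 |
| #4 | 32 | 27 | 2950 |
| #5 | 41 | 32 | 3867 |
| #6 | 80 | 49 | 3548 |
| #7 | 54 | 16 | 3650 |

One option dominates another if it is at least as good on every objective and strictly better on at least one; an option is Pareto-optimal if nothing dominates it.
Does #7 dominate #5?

#7 vs #5: walk score 54≥41, commute 16≤32, rent 3650≤3867 — #7 is at least as good on every objective with at least one strict improvement.

Yes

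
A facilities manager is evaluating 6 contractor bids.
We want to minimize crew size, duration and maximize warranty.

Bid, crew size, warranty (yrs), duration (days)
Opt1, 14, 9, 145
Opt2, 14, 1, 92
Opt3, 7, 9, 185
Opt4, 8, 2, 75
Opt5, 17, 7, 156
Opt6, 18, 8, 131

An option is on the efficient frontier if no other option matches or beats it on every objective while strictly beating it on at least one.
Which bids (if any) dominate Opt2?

Opt4

Opt4: crew size 8≤14, warranty 2≥1, duration 75≤92 — dominates Opt2.
Others (Opt1, Opt3, Opt5, Opt6) are each worse than Opt2 on at least one objective.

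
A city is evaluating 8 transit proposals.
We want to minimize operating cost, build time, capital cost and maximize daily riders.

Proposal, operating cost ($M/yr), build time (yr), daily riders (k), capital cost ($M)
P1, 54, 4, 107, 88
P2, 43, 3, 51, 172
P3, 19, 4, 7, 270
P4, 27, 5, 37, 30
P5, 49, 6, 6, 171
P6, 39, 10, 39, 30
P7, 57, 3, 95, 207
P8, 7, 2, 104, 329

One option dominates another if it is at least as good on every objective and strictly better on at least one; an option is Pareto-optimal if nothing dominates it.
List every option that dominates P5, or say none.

P4

P4: operating cost 27≤49, build time 5≤6, daily riders 37≥6, capital cost 30≤171 — dominates P5.
Others (P1, P2, P3, P6, P7, P8) are each worse than P5 on at least one objective.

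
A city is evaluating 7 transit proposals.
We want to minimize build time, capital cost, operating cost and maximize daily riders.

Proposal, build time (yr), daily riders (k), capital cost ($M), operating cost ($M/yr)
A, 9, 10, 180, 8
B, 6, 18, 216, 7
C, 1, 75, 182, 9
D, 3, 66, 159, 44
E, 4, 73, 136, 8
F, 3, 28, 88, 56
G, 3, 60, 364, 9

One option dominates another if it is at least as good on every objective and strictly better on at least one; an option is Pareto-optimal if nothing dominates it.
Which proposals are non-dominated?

B, C, D, E, F

A: dominated by E (build time 4≤9, daily riders 73≥10, capital cost 136≤180, operating cost 8≤8).
B: not dominated (best operating cost).
C: not dominated (best build time).
D: not dominated.
E: not dominated.
F: not dominated (best capital cost).
G: dominated by C (build time 1≤3, daily riders 75≥60, capital cost 182≤364, operating cost 9≤9).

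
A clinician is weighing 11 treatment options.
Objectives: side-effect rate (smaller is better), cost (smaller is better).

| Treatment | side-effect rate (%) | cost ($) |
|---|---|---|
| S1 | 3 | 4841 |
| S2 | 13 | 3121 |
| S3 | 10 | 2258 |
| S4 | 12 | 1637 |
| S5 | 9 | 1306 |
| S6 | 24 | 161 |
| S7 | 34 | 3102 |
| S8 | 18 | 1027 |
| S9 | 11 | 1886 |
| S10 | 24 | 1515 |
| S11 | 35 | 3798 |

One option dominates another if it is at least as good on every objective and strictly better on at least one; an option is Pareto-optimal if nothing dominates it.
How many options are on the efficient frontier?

S1: not dominated (best side-effect rate).
S2: dominated by S3 (side-effect rate 10≤13, cost 2258≤3121).
S3: dominated by S5 (side-effect rate 9≤10, cost 1306≤2258).
S4: dominated by S5 (side-effect rate 9≤12, cost 1306≤1637).
S5: not dominated.
S6: not dominated (best cost).
S7: dominated by S3 (side-effect rate 10≤34, cost 2258≤3102).
S8: not dominated.
S9: dominated by S5 (side-effect rate 9≤11, cost 1306≤1886).
S10: dominated by S5 (side-effect rate 9≤24, cost 1306≤1515).
S11: dominated by S2 (side-effect rate 13≤35, cost 3121≤3798).
Pareto-optimal: S1, S5, S6, S8 → 4.

4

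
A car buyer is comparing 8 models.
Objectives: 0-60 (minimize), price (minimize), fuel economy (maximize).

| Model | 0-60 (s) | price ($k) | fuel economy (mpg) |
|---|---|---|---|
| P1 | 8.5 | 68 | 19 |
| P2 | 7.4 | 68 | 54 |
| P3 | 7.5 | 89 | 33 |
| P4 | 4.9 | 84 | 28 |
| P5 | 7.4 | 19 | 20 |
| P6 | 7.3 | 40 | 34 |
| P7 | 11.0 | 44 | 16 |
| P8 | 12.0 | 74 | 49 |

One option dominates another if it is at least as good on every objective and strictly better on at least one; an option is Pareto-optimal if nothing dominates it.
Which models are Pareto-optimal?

P1: dominated by P2 (0-60 7.4≤8.5, price 68≤68, fuel economy 54≥19).
P2: not dominated (best fuel economy).
P3: dominated by P2 (0-60 7.4≤7.5, price 68≤89, fuel economy 54≥33).
P4: not dominated (best 0-60).
P5: not dominated (best price).
P6: not dominated.
P7: dominated by P5 (0-60 7.4≤11.0, price 19≤44, fuel economy 20≥16).
P8: dominated by P2 (0-60 7.4≤12.0, price 68≤74, fuel economy 54≥49).

P2, P4, P5, P6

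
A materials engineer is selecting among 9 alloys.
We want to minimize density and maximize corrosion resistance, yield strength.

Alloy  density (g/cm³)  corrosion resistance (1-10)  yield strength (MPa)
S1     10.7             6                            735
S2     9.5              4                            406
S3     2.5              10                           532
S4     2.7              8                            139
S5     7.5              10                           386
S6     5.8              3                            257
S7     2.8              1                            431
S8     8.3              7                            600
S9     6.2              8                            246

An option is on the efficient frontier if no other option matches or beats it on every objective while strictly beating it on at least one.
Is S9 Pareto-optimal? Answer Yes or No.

No

S3 vs S9: density 2.5≤6.2, corrosion resistance 10≥8, yield strength 532≥246 — S3 is at least as good on every objective and strictly better on at least one, so S3 dominates S9.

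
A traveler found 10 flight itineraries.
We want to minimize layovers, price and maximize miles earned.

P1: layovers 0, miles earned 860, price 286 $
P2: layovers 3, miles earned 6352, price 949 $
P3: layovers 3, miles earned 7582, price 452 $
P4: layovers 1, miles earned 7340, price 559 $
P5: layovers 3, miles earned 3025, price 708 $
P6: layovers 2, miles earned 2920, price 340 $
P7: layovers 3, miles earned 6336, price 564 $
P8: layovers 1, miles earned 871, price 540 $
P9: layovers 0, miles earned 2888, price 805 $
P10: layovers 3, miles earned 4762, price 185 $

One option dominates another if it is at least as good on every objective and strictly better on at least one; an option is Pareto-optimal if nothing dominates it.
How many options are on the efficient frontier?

7

P1: not dominated.
P2: dominated by P3 (layovers 3≤3, miles earned 7582≥6352, price 452≤949).
P3: not dominated (best miles earned).
P4: not dominated.
P5: dominated by P3 (layovers 3≤3, miles earned 7582≥3025, price 452≤708).
P6: not dominated.
P7: dominated by P3 (layovers 3≤3, miles earned 7582≥6336, price 452≤564).
P8: not dominated.
P9: not dominated.
P10: not dominated (best price).
Pareto-optimal: P1, P3, P4, P6, P8, P9, P10 → 7.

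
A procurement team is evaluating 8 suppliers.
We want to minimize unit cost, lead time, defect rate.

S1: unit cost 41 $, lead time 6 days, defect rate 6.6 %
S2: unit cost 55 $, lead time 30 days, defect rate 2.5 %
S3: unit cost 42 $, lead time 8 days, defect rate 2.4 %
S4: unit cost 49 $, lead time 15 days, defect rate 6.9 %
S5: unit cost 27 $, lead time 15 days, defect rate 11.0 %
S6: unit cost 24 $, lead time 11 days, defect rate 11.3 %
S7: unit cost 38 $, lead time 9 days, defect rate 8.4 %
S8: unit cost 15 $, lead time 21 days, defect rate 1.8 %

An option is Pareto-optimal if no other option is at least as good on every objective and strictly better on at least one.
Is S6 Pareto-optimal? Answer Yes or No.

S1: worse on unit cost (41 vs 24).
S2: worse on unit cost (55 vs 24).
S3: worse on unit cost (42 vs 24).
S4: worse on unit cost (49 vs 24).
S5: worse on unit cost (27 vs 24).
S7: worse on unit cost (38 vs 24).
S8: worse on lead time (21 vs 11).
No option is at least as good as S6 on every objective and strictly better on one.

Yes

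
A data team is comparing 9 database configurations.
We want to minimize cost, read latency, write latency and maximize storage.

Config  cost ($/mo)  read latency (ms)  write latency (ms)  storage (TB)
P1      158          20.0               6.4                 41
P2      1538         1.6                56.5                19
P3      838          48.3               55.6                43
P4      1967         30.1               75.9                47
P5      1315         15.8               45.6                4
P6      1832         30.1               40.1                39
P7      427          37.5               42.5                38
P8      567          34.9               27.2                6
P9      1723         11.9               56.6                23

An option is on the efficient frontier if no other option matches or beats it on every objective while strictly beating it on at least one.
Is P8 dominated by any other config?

P1 vs P8: cost 158≤567, read latency 20.0≤34.9, write latency 6.4≤27.2, storage 41≥6 — P1 is at least as good on every objective and strictly better on at least one, so P1 dominates P8.

Yes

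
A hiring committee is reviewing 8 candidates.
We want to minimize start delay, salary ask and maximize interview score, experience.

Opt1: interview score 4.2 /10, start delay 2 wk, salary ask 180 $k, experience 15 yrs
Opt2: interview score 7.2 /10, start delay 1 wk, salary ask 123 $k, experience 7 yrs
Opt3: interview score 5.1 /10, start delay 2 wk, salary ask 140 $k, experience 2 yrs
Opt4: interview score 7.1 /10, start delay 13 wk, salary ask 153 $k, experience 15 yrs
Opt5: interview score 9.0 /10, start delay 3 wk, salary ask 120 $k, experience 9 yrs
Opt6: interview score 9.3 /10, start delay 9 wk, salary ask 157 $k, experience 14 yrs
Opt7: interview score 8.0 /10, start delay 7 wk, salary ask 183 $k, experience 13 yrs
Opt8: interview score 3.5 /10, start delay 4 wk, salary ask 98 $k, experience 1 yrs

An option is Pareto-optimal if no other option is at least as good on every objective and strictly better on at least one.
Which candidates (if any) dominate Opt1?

Opt2: worse on experience (7 vs 15).
Opt3: worse on experience (2 vs 15).
Opt4: worse on start delay (13 vs 2).
Opt5: worse on start delay (3 vs 2).
Opt6: worse on start delay (9 vs 2).
Opt7: worse on start delay (7 vs 2).
Opt8: worse on interview score (3.5 vs 4.2).
No option dominates Opt1.

none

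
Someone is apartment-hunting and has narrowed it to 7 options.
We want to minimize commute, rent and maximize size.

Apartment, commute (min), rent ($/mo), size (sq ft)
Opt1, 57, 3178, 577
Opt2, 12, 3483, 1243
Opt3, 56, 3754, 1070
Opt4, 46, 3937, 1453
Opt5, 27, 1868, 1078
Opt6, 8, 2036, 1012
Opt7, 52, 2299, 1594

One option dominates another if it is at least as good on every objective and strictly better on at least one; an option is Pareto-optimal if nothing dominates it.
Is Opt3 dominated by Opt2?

Opt2 vs Opt3: commute 12≤56, rent 3483≤3754, size 1243≥1070 — Opt2 is at least as good on every objective with at least one strict improvement.

Yes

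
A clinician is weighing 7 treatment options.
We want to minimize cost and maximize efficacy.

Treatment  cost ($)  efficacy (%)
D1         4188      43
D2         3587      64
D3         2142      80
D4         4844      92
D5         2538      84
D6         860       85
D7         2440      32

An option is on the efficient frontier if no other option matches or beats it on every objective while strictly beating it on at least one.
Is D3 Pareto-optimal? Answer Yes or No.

D6 vs D3: cost 860≤2142, efficacy 85≥80 — D6 is at least as good on every objective and strictly better on at least one, so D6 dominates D3.

No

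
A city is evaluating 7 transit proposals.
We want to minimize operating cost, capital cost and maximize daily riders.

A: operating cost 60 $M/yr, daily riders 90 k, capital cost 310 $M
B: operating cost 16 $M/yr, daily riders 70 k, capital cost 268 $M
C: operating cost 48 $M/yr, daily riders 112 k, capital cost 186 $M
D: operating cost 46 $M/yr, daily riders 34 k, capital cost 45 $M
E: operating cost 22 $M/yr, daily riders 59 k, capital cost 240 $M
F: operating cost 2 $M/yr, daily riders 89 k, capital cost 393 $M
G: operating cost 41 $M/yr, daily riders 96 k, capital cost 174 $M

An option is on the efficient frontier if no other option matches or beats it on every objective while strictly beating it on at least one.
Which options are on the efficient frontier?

A: dominated by C (operating cost 48≤60, daily riders 112≥90, capital cost 186≤310).
B: not dominated.
C: not dominated (best daily riders).
D: not dominated (best capital cost).
E: not dominated.
F: not dominated (best operating cost).
G: not dominated.

B, C, D, E, F, G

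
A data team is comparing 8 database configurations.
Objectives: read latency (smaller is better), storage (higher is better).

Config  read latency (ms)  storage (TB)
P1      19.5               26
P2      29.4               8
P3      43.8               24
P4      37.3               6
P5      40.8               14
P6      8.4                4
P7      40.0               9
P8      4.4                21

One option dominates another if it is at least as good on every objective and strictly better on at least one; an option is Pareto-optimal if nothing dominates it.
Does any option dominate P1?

P2: worse on read latency (29.4 vs 19.5).
P3: worse on read latency (43.8 vs 19.5).
P4: worse on read latency (37.3 vs 19.5).
P5: worse on read latency (40.8 vs 19.5).
P6: worse on storage (4 vs 26).
P7: worse on read latency (40.0 vs 19.5).
P8: worse on storage (21 vs 26).
No option is at least as good as P1 on every objective and strictly better on one.

No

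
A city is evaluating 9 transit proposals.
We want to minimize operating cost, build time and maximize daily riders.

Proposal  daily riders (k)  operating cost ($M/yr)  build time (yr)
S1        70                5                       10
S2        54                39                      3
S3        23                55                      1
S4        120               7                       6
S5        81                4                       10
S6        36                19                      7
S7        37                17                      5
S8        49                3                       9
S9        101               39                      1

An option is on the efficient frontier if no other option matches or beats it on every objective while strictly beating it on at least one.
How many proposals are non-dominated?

5

S1: dominated by S5 (daily riders 81≥70, operating cost 4≤5, build time 10≤10).
S2: dominated by S9 (daily riders 101≥54, operating cost 39≤39, build time 1≤3).
S3: dominated by S9 (daily riders 101≥23, operating cost 39≤55, build time 1≤1).
S4: not dominated (best daily riders).
S5: not dominated.
S6: dominated by S4 (daily riders 120≥36, operating cost 7≤19, build time 6≤7).
S7: not dominated.
S8: not dominated (best operating cost).
S9: not dominated.
Pareto-optimal: S4, S5, S7, S8, S9 → 5.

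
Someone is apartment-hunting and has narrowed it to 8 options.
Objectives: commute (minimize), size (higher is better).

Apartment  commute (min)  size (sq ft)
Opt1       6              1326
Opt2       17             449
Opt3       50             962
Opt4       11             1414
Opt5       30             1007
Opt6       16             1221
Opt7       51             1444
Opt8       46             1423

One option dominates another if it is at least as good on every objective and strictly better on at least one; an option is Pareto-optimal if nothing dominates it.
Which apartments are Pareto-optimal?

Opt1: not dominated (best commute).
Opt2: dominated by Opt1 (commute 6≤17, size 1326≥449).
Opt3: dominated by Opt1 (commute 6≤50, size 1326≥962).
Opt4: not dominated.
Opt5: dominated by Opt1 (commute 6≤30, size 1326≥1007).
Opt6: dominated by Opt1 (commute 6≤16, size 1326≥1221).
Opt7: not dominated (best size).
Opt8: not dominated.

Opt1, Opt4, Opt7, Opt8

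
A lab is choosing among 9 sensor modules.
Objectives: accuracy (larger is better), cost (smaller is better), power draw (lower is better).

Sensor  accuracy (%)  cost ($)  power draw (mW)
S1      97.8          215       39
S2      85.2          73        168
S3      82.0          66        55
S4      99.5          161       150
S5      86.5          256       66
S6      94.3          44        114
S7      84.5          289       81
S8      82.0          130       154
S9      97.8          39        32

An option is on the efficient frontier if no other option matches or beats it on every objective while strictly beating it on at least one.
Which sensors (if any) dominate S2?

S6, S9

S6: accuracy 94.3≥85.2, cost 44≤73, power draw 114≤168 — dominates S2.
S9: accuracy 97.8≥85.2, cost 39≤73, power draw 32≤168 — dominates S2.
Others (S1, S3, S4, S5, S7, S8) are each worse than S2 on at least one objective.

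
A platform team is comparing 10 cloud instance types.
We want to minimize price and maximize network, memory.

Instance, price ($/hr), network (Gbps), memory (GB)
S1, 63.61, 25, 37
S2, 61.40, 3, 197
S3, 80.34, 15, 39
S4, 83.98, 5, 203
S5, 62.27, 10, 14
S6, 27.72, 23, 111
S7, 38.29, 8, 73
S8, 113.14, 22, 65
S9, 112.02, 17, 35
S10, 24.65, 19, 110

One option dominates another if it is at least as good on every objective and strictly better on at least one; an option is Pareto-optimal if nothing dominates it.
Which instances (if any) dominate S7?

S6, S10

S6: price 27.72≤38.29, network 23≥8, memory 111≥73 — dominates S7.
S10: price 24.65≤38.29, network 19≥8, memory 110≥73 — dominates S7.
Others (S1, S2, S3, S4, S5, S8, S9) are each worse than S7 on at least one objective.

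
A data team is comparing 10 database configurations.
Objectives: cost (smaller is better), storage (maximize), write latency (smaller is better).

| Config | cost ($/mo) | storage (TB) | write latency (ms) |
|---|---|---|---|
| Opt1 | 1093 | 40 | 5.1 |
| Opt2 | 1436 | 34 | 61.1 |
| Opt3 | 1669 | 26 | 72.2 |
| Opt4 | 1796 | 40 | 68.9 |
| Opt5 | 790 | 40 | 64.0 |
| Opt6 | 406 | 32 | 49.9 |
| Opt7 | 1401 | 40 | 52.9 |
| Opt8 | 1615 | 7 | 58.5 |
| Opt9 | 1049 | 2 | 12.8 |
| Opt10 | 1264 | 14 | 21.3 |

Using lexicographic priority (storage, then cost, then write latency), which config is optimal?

First maximize storage: best is 40, kept {Opt1, Opt4, Opt5, Opt7}.
Then minimize cost: best is 790, kept {Opt5}.

Opt5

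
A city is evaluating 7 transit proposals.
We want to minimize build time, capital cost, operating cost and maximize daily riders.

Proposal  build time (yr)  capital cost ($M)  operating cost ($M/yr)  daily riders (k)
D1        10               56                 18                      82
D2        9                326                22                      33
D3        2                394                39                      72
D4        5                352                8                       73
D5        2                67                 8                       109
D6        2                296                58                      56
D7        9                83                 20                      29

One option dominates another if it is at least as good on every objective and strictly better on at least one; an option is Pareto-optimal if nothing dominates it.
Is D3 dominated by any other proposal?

Yes

D5 vs D3: build time 2≤2, capital cost 67≤394, operating cost 8≤39, daily riders 109≥72 — D5 is at least as good on every objective and strictly better on at least one, so D5 dominates D3.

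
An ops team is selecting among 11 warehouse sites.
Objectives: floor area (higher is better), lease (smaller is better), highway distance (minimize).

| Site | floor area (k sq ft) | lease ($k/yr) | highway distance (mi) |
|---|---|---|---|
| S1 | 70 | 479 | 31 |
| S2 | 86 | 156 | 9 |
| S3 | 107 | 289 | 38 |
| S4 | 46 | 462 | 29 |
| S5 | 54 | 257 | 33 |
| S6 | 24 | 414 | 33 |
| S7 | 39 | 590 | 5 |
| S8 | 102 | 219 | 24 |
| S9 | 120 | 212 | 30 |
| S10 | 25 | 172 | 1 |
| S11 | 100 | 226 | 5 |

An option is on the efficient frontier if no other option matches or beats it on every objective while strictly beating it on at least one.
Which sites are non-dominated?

S1: dominated by S2 (floor area 86≥70, lease 156≤479, highway distance 9≤31).
S2: not dominated (best lease).
S3: dominated by S9 (floor area 120≥107, lease 212≤289, highway distance 30≤38).
S4: dominated by S2 (floor area 86≥46, lease 156≤462, highway distance 9≤29).
S5: dominated by S2 (floor area 86≥54, lease 156≤257, highway distance 9≤33).
S6: dominated by S2 (floor area 86≥24, lease 156≤414, highway distance 9≤33).
S7: dominated by S11 (floor area 100≥39, lease 226≤590, highway distance 5≤5).
S8: not dominated.
S9: not dominated (best floor area).
S10: not dominated (best highway distance).
S11: not dominated.

S2, S8, S9, S10, S11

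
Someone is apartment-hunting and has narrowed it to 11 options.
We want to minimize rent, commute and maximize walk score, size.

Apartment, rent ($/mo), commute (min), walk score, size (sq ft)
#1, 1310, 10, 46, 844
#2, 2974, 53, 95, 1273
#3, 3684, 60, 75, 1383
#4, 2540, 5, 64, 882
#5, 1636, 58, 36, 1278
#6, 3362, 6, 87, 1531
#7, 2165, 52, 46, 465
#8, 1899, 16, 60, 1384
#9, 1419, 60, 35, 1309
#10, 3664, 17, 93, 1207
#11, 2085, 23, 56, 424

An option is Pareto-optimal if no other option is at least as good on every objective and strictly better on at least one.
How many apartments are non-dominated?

8

#1: not dominated (best rent).
#2: not dominated (best walk score).
#3: dominated by #6 (rent 3362≤3684, commute 6≤60, walk score 87≥75, size 1531≥1383).
#4: not dominated (best commute).
#5: not dominated.
#6: not dominated (best size).
#7: dominated by #1 (rent 1310≤2165, commute 10≤52, walk score 46≥46, size 844≥465).
#8: not dominated.
#9: not dominated.
#10: not dominated.
#11: dominated by #8 (rent 1899≤2085, commute 16≤23, walk score 60≥56, size 1384≥424).
Pareto-optimal: #1, #2, #4, #5, #6, #8, #9, #10 → 8.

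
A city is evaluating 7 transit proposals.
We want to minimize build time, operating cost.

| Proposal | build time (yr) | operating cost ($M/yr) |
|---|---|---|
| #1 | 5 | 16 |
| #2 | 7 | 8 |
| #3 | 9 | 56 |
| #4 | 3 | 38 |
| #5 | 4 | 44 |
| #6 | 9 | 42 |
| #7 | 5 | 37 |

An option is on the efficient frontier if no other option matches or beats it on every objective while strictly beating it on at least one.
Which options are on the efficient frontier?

#1: not dominated.
#2: not dominated (best operating cost).
#3: dominated by #1 (build time 5≤9, operating cost 16≤56).
#4: not dominated (best build time).
#5: dominated by #4 (build time 3≤4, operating cost 38≤44).
#6: dominated by #1 (build time 5≤9, operating cost 16≤42).
#7: dominated by #1 (build time 5≤5, operating cost 16≤37).

#1, #2, #4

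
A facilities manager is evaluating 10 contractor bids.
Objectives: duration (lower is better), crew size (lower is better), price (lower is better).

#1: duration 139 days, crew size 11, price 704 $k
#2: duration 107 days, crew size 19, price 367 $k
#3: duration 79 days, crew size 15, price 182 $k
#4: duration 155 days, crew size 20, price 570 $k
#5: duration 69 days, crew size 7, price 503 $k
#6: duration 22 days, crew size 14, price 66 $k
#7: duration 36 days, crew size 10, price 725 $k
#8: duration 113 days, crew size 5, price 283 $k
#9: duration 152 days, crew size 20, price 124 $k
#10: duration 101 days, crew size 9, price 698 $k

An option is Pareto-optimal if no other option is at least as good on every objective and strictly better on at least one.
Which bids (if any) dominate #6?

#1: worse on duration (139 vs 22).
#2: worse on duration (107 vs 22).
#3: worse on duration (79 vs 22).
#4: worse on duration (155 vs 22).
#5: worse on duration (69 vs 22).
#7: worse on duration (36 vs 22).
#8: worse on duration (113 vs 22).
#9: worse on duration (152 vs 22).
#10: worse on duration (101 vs 22).
No option dominates #6.

none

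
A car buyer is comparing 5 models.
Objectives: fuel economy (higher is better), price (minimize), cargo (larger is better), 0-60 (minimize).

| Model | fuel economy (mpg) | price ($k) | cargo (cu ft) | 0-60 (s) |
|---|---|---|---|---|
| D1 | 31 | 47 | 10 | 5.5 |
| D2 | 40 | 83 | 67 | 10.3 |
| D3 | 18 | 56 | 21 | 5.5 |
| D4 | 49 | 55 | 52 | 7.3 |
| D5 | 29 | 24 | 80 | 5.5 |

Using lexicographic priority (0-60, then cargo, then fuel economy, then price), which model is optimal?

First minimize 0-60: best is 5.5, kept {D1, D3, D5}.
Then maximize cargo: best is 80, kept {D5}.

D5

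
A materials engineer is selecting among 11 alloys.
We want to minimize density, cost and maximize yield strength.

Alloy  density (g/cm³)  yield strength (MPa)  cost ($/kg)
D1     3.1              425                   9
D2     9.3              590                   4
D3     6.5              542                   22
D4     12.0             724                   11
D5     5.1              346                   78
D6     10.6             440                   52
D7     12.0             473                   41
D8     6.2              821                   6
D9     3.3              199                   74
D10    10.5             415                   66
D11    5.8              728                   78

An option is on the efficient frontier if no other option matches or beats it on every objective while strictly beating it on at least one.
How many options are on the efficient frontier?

D1: not dominated (best density).
D2: not dominated (best cost).
D3: dominated by D8 (density 6.2≤6.5, yield strength 821≥542, cost 6≤22).
D4: dominated by D8 (density 6.2≤12.0, yield strength 821≥724, cost 6≤11).
D5: dominated by D1 (density 3.1≤5.1, yield strength 425≥346, cost 9≤78).
D6: dominated by D2 (density 9.3≤10.6, yield strength 590≥440, cost 4≤52).
D7: dominated by D2 (density 9.3≤12.0, yield strength 590≥473, cost 4≤41).
D8: not dominated (best yield strength).
D9: dominated by D1 (density 3.1≤3.3, yield strength 425≥199, cost 9≤74).
D10: dominated by D1 (density 3.1≤10.5, yield strength 425≥415, cost 9≤66).
D11: not dominated.
Pareto-optimal: D1, D2, D8, D11 → 4.

4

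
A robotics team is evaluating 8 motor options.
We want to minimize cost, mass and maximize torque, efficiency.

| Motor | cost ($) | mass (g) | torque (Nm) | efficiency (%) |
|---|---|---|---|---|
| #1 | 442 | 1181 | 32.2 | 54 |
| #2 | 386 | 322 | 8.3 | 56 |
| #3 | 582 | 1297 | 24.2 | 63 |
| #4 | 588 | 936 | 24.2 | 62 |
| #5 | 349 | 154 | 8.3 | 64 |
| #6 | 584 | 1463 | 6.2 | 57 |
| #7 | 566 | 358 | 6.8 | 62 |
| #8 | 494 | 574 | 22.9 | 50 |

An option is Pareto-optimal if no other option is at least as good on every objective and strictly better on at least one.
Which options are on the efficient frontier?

#1, #3, #4, #5, #8

#1: not dominated (best torque).
#2: dominated by #5 (cost 349≤386, mass 154≤322, torque 8.3≥8.3, efficiency 64≥56).
#3: not dominated.
#4: not dominated.
#5: not dominated (best cost).
#6: dominated by #3 (cost 582≤584, mass 1297≤1463, torque 24.2≥6.2, efficiency 63≥57).
#7: dominated by #5 (cost 349≤566, mass 154≤358, torque 8.3≥6.8, efficiency 64≥62).
#8: not dominated.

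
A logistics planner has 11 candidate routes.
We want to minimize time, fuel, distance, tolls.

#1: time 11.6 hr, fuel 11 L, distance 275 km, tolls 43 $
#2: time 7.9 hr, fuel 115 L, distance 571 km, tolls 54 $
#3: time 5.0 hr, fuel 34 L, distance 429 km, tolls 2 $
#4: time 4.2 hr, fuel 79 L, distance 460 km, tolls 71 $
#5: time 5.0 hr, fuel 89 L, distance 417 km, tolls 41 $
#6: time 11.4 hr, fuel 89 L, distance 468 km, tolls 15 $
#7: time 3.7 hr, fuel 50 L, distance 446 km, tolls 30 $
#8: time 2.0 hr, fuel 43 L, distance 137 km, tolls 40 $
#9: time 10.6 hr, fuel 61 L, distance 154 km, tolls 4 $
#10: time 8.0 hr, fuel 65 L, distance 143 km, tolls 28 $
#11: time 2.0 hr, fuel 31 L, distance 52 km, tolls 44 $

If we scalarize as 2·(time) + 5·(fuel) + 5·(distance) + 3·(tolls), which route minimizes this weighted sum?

#1: 2·11.6 + 5·11 + 5·275 + 3·43 = 1582.2
#2: 2·7.9 + 5·115 + 5·571 + 3·54 = 3607.8
#3: 2·5.0 + 5·34 + 5·429 + 3·2 = 2331.0
#4: 2·4.2 + 5·79 + 5·460 + 3·71 = 2916.4
#5: 2·5.0 + 5·89 + 5·417 + 3·41 = 2663.0
#6: 2·11.4 + 5·89 + 5·468 + 3·15 = 2852.8
#7: 2·3.7 + 5·50 + 5·446 + 3·30 = 2577.4
#8: 2·2.0 + 5·43 + 5·137 + 3·40 = 1024.0
#9: 2·10.6 + 5·61 + 5·154 + 3·4 = 1108.2
#10: 2·8.0 + 5·65 + 5·143 + 3·28 = 1140.0
#11: 2·2.0 + 5·31 + 5·52 + 3·44 = 551.0
Lowest: #11 at 551.0.

#11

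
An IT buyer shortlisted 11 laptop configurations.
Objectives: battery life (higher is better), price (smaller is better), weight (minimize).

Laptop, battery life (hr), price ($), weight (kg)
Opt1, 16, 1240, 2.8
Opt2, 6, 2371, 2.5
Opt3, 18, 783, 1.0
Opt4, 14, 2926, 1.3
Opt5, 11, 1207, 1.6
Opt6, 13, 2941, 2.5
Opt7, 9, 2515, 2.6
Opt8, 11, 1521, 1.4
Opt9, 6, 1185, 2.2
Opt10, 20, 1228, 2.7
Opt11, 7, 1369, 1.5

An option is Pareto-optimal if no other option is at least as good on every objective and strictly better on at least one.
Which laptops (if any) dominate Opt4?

Opt3: battery life 18≥14, price 783≤2926, weight 1.0≤1.3 — dominates Opt4.
Others (Opt1, Opt2, Opt5, Opt6, Opt7, Opt8, Opt9, Opt10, Opt11) are each worse than Opt4 on at least one objective.

Opt3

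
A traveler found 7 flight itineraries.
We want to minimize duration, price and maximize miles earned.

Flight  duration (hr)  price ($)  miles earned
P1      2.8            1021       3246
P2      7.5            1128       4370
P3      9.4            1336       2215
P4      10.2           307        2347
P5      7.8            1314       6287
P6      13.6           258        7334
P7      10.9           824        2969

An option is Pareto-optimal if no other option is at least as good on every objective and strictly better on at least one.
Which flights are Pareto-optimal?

P1, P2, P4, P5, P6, P7

P1: not dominated (best duration).
P2: not dominated.
P3: dominated by P1 (duration 2.8≤9.4, price 1021≤1336, miles earned 3246≥2215).
P4: not dominated.
P5: not dominated.
P6: not dominated (best price).
P7: not dominated.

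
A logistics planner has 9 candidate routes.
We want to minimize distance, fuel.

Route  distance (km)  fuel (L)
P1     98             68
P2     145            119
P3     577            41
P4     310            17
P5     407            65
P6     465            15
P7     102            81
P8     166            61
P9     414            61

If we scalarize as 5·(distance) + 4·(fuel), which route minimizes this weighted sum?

P1

P1: 5·98 + 4·68 = 762
P2: 5·145 + 4·119 = 1201
P3: 5·577 + 4·41 = 3049
P4: 5·310 + 4·17 = 1618
P5: 5·407 + 4·65 = 2295
P6: 5·465 + 4·15 = 2385
P7: 5·102 + 4·81 = 834
P8: 5·166 + 4·61 = 1074
P9: 5·414 + 4·61 = 2314
Lowest: P1 at 762.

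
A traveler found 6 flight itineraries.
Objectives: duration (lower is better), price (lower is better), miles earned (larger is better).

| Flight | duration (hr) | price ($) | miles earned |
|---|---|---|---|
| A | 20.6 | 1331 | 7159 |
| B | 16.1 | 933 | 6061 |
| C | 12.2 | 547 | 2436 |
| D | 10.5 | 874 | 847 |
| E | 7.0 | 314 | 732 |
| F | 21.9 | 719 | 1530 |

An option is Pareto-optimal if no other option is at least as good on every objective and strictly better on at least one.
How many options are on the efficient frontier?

A: not dominated (best miles earned).
B: not dominated.
C: not dominated.
D: not dominated.
E: not dominated (best duration).
F: dominated by C (duration 12.2≤21.9, price 547≤719, miles earned 2436≥1530).
Pareto-optimal: A, B, C, D, E → 5.

5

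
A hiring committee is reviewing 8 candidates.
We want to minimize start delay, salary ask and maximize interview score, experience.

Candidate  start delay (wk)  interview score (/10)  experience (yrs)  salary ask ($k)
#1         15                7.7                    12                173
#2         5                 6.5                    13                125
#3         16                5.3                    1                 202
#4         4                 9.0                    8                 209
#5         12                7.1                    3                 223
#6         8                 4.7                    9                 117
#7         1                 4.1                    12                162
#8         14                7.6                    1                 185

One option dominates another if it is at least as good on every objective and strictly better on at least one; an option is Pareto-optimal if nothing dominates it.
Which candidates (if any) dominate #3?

#1: start delay 15≤16, interview score 7.7≥5.3, experience 12≥1, salary ask 173≤202 — dominates #3.
#2: start delay 5≤16, interview score 6.5≥5.3, experience 13≥1, salary ask 125≤202 — dominates #3.
#8: start delay 14≤16, interview score 7.6≥5.3, experience 1≥1, salary ask 185≤202 — dominates #3.
Others (#4, #5, #6, #7) are each worse than #3 on at least one objective.

#1, #2, #8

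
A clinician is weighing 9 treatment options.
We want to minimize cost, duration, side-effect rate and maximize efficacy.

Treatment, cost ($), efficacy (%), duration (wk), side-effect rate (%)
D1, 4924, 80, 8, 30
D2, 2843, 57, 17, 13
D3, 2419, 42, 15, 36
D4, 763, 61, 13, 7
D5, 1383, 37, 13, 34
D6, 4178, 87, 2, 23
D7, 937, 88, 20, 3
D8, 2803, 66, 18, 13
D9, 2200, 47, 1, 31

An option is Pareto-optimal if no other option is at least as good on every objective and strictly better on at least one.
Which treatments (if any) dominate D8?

D1: worse on cost (4924 vs 2803).
D2: worse on cost (2843 vs 2803).
D3: worse on efficacy (42 vs 66).
D4: worse on efficacy (61 vs 66).
D5: worse on efficacy (37 vs 66).
D6: worse on cost (4178 vs 2803).
D7: worse on duration (20 vs 18).
D9: worse on efficacy (47 vs 66).
No option dominates D8.

none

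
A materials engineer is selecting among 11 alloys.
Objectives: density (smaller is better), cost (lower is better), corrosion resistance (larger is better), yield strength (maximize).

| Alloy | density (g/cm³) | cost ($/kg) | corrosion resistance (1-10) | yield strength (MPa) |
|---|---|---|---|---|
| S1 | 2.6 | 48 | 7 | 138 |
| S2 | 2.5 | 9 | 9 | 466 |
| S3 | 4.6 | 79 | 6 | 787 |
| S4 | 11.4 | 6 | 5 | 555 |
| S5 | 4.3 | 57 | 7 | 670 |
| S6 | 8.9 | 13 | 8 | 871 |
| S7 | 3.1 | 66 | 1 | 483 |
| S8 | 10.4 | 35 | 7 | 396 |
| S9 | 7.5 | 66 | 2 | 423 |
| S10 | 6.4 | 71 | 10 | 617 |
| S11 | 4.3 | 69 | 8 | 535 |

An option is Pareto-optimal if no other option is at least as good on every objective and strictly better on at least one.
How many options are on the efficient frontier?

8

S1: dominated by S2 (density 2.5≤2.6, cost 9≤48, corrosion resistance 9≥7, yield strength 466≥138).
S2: not dominated (best density).
S3: not dominated.
S4: not dominated (best cost).
S5: not dominated.
S6: not dominated (best yield strength).
S7: not dominated.
S8: dominated by S2 (density 2.5≤10.4, cost 9≤35, corrosion resistance 9≥7, yield strength 466≥396).
S9: dominated by S2 (density 2.5≤7.5, cost 9≤66, corrosion resistance 9≥2, yield strength 466≥423).
S10: not dominated (best corrosion resistance).
S11: not dominated.
Pareto-optimal: S2, S3, S4, S5, S6, S7, S10, S11 → 8.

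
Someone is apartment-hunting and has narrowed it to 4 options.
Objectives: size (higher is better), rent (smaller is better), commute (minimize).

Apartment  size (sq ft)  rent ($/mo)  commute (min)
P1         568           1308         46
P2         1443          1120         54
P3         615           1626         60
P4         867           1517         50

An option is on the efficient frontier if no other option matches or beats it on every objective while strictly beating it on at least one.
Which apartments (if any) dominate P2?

P1: worse on size (568 vs 1443).
P3: worse on size (615 vs 1443).
P4: worse on size (867 vs 1443).
No option dominates P2.

none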